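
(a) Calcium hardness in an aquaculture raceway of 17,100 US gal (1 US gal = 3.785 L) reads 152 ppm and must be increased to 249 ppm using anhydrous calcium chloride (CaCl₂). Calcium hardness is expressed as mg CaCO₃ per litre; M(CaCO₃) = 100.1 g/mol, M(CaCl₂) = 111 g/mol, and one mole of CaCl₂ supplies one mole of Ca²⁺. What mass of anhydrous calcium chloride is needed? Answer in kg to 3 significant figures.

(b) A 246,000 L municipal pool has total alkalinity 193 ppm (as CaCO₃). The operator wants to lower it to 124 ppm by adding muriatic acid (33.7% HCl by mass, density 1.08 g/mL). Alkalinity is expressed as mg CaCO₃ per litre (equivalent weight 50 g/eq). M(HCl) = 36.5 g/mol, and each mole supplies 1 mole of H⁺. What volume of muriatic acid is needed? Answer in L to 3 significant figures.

(a) Volume: 17,100 US gal × 3.785 L/gal = 64,724 L.
(a) Hardness to add: (249 − 152) = 97 mg/L as CaCO₃ × 64,724 L = 6278 g as CaCO₃.
(a) Moles of Ca²⁺ (1 mol Ca²⁺ ≡ 1 mol CaCO₃): 6278 / 100.1 g/mol = 62.72 mol.
(a) Mass of CaCl₂: 62.72 × 111 = 6962 g.

(b) Alkalinity to neutralize: (193 − 124) = 69 mg/L as CaCO₃ × 246,000 L = 16,970 g as CaCO₃.
(b) Equivalents of H⁺ required: 16,970 ÷ 50 g/eq = 339.5 eq = 339.5 mol HCl.
(b) Mass of HCl: 339.5 × 36.5 = 12,390 g.
(b) Mass of 33.7% solution: 12,390 / 0.337 = 36,770 g.
(b) Volume: 36,770 g ÷ 1.08 g/mL = 34,050 mL.

(a) 6.96 kg; (b) 34.0 L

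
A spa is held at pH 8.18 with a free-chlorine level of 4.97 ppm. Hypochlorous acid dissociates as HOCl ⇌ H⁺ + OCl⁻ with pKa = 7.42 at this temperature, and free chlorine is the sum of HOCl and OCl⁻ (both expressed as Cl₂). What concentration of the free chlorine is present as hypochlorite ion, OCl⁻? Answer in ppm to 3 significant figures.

[OCl⁻]/[HOCl] = 10^(pH − pKa) = 10^(8.18 − 7.42) = 10^0.76 = 5.754.
Fraction as HOCl = 1 / (1 + 5.754) = 0.1481.
OCl⁻ = (1 − 0.1481) × 4.97 ppm = 4.234 ppm.

4.23 ppm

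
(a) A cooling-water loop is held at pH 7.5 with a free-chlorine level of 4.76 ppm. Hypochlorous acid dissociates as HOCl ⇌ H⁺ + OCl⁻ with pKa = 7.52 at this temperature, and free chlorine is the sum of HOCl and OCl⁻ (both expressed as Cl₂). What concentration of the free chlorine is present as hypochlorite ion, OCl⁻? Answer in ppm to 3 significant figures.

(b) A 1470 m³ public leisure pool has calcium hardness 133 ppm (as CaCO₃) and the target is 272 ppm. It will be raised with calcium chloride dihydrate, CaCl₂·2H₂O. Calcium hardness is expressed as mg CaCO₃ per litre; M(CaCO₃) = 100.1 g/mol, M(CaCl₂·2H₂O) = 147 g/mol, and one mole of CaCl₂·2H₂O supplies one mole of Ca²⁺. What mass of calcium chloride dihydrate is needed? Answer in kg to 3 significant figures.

(a) [OCl⁻]/[HOCl] = 10^(pH − pKa) = 10^(7.5 − 7.52) = 10^-0.02 = 0.955.
(a) Fraction as HOCl = 1 / (1 + 0.955) = 0.5115.
(a) OCl⁻ = (1 − 0.5115) × 4.76 ppm = 2.325 ppm.

(b) Volume: 1470 m³ = 1,470,000 L.
(b) Hardness to add: (272 − 133) = 139 mg/L as CaCO₃ × 1,470,000 L = 204,300 g as CaCO₃.
(b) Moles of Ca²⁺ (1 mol Ca²⁺ ≡ 1 mol CaCO₃): 204,300 / 100.1 g/mol = 2041 mol.
(b) Mass of CaCl₂·2H₂O: 2041 × 147 = 300,100 g.

(a) 2.33 ppm; (b) 300 kg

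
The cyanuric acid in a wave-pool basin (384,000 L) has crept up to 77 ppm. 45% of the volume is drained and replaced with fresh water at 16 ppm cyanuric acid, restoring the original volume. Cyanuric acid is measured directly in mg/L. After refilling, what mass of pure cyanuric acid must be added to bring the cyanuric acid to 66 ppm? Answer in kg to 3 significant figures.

6.32 kg

After draining 45% and refilling: 77 × 0.55 + 16 × 0.45 = 49.55 ppm.
Deficit to target: 66 − 49.55 = 16.45 mg/L.
Mass: 16.45 mg/L × 384,000 L = 6317 g cyanuric acid.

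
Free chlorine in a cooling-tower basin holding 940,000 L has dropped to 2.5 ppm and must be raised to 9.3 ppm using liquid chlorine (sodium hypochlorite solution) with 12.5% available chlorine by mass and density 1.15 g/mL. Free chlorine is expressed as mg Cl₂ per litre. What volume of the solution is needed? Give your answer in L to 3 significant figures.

44.5 L

Chlorine deficit: 9.3 − 2.5 = 6.8 ppm = 6.8 mg/L as Cl₂.
Cl₂ equivalent needed: 6.8 mg/L × 940,000 L = 6,392,000 mg = 6392 g.
Product at 12.5% available chlorine: 6392 / 0.125 = 51,140 g.
Volume at density 1.15 g/mL: 51,140 g ÷ 1.15 g/mL = 44,470 mL.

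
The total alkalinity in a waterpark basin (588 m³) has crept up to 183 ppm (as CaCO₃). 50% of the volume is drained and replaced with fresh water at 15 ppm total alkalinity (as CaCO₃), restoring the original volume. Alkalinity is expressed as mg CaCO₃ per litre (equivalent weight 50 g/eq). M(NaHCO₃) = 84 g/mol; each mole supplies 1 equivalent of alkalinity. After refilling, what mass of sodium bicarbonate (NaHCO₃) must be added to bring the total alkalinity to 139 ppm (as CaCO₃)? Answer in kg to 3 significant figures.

39.5 kg

Volume: 588 m³ = 588,000 L.
After draining 50% and refilling: 183 × 0.50 + 15 × 0.50 = 99 ppm.
Deficit to target: 139 − 99 = 40 mg/L.
As CaCO₃: 40 mg/L × 588,000 L = 23,520 g; ÷ 50 g/eq ÷ 1 = 470.4 mol NaHCO₃.
Mass: 470.4 × 84 = 39,510 g.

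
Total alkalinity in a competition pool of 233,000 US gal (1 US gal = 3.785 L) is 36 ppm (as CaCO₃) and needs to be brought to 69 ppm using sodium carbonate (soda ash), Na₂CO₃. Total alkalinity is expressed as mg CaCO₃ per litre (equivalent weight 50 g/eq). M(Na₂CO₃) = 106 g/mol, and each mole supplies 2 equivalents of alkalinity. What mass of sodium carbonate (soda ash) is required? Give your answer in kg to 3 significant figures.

Volume: 233,000 US gal × 3.785 L/gal = 881,905 L.
Alkalinity to add: (69 − 36) = 33 mg/L as CaCO₃ × 881,905 L = 29,100 g as CaCO₃.
Equivalents: 29,100 g ÷ 50 g/eq = 582.1 eq.
Each mole of Na₂CO₃ supplies 2 eq, so 582.1 / 2 = 291 mol.
Mass: 291 mol × 106 g/mol = 30,850 g.

30.8 kg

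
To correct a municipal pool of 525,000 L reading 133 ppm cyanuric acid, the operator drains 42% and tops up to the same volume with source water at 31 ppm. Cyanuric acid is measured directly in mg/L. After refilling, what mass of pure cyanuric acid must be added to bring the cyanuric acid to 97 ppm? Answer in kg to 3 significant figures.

3.59 kg

After draining 42% and refilling: 133 × 0.58 + 31 × 0.42 = 90.16 ppm.
Deficit to target: 97 − 90.16 = 6.84 mg/L.
Mass: 6.84 mg/L × 525,000 L = 3591 g cyanuric acid.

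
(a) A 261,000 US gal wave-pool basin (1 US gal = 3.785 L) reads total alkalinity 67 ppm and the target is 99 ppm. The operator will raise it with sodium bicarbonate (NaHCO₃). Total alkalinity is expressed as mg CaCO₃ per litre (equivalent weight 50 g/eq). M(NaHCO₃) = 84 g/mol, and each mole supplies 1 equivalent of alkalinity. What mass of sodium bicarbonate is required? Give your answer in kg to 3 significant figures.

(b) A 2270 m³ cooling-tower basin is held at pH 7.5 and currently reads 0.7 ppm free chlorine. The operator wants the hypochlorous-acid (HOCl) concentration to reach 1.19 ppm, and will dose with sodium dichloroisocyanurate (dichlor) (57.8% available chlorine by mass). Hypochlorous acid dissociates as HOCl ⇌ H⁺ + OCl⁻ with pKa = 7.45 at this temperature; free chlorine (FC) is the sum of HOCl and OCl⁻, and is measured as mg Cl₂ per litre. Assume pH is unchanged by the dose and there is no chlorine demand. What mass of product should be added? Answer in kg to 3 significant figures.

(a) Volume: 261,000 US gal × 3.785 L/gal = 987,885 L.
(a) Alkalinity to add: (99 − 67) = 32 mg/L as CaCO₃ × 987,885 L = 31,610 g as CaCO₃.
(a) Equivalents: 31,610 g ÷ 50 g/eq = 632.2 eq.
(a) NaHCO₃ supplies 1 eq per mole → 632.2 mol.
(a) Mass: 632.2 mol × 84 g/mol = 53,110 g.

(b) Volume: 2270 m³ = 2,270,000 L.
(b) [OCl⁻]/[HOCl] = 10^(pH − pKa) = 10^(7.5 − 7.45) = 1.122; fraction as HOCl = 1/(1 + 1.122) = 0.4712.
(b) Free chlorine required for 1.19 ppm HOCl: 1.19 / 0.4712 = 2.525 ppm.
(b) FC to add: 2.525 − 0.7 = 1.825 mg/L as Cl₂.
(b) Cl₂ equivalent: 1.825 mg/L × 2,270,000 L = 4143 g.
(b) Product at 57.8% available Cl: 4143 / 0.578 = 7168 g.

(a) 53.1 kg; (b) 7.17 kg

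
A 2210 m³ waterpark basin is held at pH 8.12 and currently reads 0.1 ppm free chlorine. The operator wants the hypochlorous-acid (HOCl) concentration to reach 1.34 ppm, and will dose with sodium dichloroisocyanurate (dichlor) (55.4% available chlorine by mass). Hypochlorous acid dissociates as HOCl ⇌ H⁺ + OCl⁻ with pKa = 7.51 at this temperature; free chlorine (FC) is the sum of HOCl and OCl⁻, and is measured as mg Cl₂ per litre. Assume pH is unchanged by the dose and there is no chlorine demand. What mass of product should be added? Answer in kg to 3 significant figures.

Volume: 2210 m³ = 2,210,000 L.
[OCl⁻]/[HOCl] = 10^(pH − pKa) = 10^(8.12 − 7.51) = 4.074; fraction as HOCl = 1/(1 + 4.074) = 0.1971.
Free chlorine required for 1.34 ppm HOCl: 1.34 / 0.1971 = 6.799 ppm.
FC to add: 6.799 − 0.1 = 6.699 mg/L as Cl₂.
Cl₂ equivalent: 6.699 mg/L × 2,210,000 L = 14,800 g.
Product at 55.4% available Cl: 14,800 / 0.554 = 26,720 g.

26.7 kg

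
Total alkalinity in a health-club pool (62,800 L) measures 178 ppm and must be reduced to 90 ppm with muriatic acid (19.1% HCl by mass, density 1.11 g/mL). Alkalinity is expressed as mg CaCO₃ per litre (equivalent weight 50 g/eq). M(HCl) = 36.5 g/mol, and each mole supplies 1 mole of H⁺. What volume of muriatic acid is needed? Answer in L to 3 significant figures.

19.0 L

Alkalinity to neutralize: (178 − 90) = 88 mg/L as CaCO₃ × 62,800 L = 5526 g as CaCO₃.
Equivalents of H⁺ required: 5526 ÷ 50 g/eq = 110.5 eq = 110.5 mol HCl.
Mass of HCl: 110.5 × 36.5 = 4034 g.
Mass of 19.1% solution: 4034 / 0.191 = 21,120 g.
Volume: 21,120 g ÷ 1.11 g/mL = 19,030 mL.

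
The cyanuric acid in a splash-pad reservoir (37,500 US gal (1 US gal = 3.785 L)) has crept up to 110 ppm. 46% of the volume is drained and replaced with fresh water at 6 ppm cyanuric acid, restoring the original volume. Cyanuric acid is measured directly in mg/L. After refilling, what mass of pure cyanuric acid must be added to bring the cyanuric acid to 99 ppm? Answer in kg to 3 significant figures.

5.23 kg

Volume: 37,500 US gal × 3.785 L/gal = 141,938 L.
After draining 46% and refilling: 110 × 0.54 + 6 × 0.46 = 62.16 ppm.
Deficit to target: 99 − 62.16 = 36.84 mg/L.
Mass: 36.84 mg/L × 141,938 L = 5229 g cyanuric acid.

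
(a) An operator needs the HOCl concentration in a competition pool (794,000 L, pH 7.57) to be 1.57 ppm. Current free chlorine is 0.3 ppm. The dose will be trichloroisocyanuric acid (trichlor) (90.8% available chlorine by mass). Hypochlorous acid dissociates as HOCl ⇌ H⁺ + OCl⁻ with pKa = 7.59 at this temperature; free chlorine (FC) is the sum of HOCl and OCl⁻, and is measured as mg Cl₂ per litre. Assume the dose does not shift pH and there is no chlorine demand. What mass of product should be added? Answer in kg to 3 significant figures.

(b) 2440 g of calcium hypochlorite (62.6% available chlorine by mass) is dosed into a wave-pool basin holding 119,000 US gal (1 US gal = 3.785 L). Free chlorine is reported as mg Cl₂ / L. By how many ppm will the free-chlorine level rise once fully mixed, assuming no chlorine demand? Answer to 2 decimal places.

(a) 2.42 kg; (b) 3.39 ppm

(a) [OCl⁻]/[HOCl] = 10^(pH − pKa) = 10^(7.57 − 7.59) = 0.955; fraction as HOCl = 1/(1 + 0.955) = 0.5115.
(a) Free chlorine required for 1.57 ppm HOCl: 1.57 / 0.5115 = 3.069 ppm.
(a) FC to add: 3.069 − 0.3 = 2.769 mg/L as Cl₂.
(a) Cl₂ equivalent: 2.769 mg/L × 794,000 L = 2199 g.
(a) Product at 90.8% available Cl: 2199 / 0.908 = 2422 g.

(b) Volume: 119,000 US gal × 3.785 L/gal = 450,415 L.
(b) Available chlorine delivered: 2440 g × 0.626 = 1527 g as Cl₂.
(b) Concentration rise: 1527 g / 450,415 L = 3.391 mg/L = 3.39 ppm.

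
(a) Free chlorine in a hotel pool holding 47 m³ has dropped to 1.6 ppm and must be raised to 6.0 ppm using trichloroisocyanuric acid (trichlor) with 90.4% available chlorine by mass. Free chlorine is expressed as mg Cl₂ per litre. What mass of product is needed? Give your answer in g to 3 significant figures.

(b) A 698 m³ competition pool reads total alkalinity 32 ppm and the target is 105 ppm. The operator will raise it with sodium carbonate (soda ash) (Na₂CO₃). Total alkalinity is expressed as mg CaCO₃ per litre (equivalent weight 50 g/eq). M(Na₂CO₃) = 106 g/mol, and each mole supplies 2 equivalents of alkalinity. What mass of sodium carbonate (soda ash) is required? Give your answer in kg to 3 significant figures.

(a) 229 g; (b) 54.0 kg

(a) Volume: 47 m³ = 47,000 L.
(a) Chlorine deficit: 6.0 − 1.6 = 4.4 ppm = 4.4 mg/L as Cl₂.
(a) Cl₂ equivalent needed: 4.4 mg/L × 47,000 L = 206,800 mg = 206.8 g.
(a) Product at 90.4% available chlorine: 206.8 / 0.904 = 228.8 g.

(b) Volume: 698 m³ = 698,000 L.
(b) Alkalinity to add: (105 − 32) = 73 mg/L as CaCO₃ × 698,000 L = 50,950 g as CaCO₃.
(b) Equivalents: 50,950 g ÷ 50 g/eq = 1019 eq.
(b) Each mole of Na₂CO₃ supplies 2 eq, so 1019 / 2 = 509.5 mol.
(b) Mass: 509.5 mol × 106 g/mol = 54,010 g.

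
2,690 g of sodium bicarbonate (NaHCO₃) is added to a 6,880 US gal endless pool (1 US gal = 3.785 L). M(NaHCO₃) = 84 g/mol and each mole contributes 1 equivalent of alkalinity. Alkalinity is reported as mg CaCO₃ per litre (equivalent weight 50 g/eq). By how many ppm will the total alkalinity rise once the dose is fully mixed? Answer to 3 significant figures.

Volume: 6,880 US gal × 3.785 L/gal = 26,041 L.
Moles of NaHCO₃: 2,690 g ÷ 84 g/mol = 32.02 mol → 32.02 eq of alkalinity.
As CaCO₃: 32.02 eq × 50 g/eq = 1601 g.
Rise: 1601 g / 26,041 L × 1000 = 61.49 mg/L.

61.5 ppm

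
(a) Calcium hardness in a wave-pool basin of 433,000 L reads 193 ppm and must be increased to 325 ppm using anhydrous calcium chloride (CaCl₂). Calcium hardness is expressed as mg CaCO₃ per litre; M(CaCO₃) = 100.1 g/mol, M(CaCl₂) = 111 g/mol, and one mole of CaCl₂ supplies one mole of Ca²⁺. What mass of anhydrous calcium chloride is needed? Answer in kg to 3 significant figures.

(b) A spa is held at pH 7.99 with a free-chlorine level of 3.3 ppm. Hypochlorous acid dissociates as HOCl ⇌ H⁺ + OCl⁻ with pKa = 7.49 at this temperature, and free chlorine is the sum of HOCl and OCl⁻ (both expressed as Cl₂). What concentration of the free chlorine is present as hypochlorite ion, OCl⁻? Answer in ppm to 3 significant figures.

(a) 63.4 kg; (b) 2.51 ppm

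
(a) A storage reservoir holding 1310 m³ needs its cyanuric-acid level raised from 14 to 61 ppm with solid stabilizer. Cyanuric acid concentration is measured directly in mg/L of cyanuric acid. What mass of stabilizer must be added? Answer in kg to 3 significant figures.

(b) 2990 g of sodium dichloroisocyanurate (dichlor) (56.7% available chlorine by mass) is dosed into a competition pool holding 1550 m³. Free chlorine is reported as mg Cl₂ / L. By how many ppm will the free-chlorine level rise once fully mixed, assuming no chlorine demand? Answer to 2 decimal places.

(a) Volume: 1310 m³ = 1,310,000 L.
(a) CYA to add: (61 − 14) = 47 mg/L × 1,310,000 L = 61,570 g cyanuric acid.

(b) Volume: 1550 m³ = 1,550,000 L.
(b) Available chlorine delivered: 2990 g × 0.567 = 1695 g as Cl₂.
(b) Concentration rise: 1695 g / 1,550,000 L = 1.094 mg/L = 1.09 ppm.

(a) 61.6 kg; (b) 1.09 ppm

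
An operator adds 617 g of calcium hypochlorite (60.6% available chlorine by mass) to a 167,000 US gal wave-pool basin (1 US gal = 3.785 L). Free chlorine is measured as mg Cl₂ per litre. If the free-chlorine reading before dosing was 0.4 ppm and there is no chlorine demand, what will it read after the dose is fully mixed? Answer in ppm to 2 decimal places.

Volume: 167,000 US gal × 3.785 L/gal = 632,095 L.
Available chlorine delivered: 617 g × 0.606 = 373.9 g as Cl₂.
Concentration rise: 373.9 g / 632,095 L = 0.5915 mg/L = 0.59 ppm.
Final FC: 0.4 + 0.59 = 0.99 ppm.

0.99 ppm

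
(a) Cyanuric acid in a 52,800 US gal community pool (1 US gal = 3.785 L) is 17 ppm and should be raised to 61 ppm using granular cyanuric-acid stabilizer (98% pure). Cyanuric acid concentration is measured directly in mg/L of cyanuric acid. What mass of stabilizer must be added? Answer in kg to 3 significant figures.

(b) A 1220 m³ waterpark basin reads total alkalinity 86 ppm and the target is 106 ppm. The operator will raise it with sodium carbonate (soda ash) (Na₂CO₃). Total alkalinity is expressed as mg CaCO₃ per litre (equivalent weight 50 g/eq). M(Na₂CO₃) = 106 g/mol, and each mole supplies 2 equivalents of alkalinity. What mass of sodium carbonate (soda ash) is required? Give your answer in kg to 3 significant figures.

(a) Volume: 52,800 US gal × 3.785 L/gal = 199,848 L.
(a) CYA to add: (61 − 17) = 44 mg/L × 199,848 L = 8793 g cyanuric acid.
(a) At 98% purity: 8793 / 0.98 = 8973 g product.

(b) Volume: 1220 m³ = 1,220,000 L.
(b) Alkalinity to add: (106 − 86) = 20 mg/L as CaCO₃ × 1,220,000 L = 24,400 g as CaCO₃.
(b) Equivalents: 24,400 g ÷ 50 g/eq = 488 eq.
(b) Each mole of Na₂CO₃ supplies 2 eq, so 488 / 2 = 244 mol.
(b) Mass: 244 mol × 106 g/mol = 25,860 g.

(a) 8.97 kg; (b) 25.9 kg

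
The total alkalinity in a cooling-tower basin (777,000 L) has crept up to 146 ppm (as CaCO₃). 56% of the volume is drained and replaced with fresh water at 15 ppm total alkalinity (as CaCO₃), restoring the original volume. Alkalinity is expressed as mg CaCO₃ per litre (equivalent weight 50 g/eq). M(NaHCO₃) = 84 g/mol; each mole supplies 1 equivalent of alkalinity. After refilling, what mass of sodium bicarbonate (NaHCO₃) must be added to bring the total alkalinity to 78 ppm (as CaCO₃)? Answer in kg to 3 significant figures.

After draining 56% and refilling: 146 × 0.44 + 15 × 0.56 = 72.64 ppm.
Deficit to target: 78 − 72.64 = 5.36 mg/L.
As CaCO₃: 5.36 mg/L × 777,000 L = 4165 g; ÷ 50 g/eq ÷ 1 = 83.29 mol NaHCO₃.
Mass: 83.29 × 84 = 6997 g.

7.00 kg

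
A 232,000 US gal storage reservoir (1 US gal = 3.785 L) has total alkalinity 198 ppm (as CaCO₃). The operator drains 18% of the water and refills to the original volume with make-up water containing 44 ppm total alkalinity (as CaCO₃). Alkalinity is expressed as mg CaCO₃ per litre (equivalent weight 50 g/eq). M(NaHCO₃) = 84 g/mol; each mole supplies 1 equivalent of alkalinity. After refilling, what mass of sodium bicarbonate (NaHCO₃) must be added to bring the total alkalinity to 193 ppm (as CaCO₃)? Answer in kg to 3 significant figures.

Volume: 232,000 US gal × 3.785 L/gal = 878,120 L.
After draining 18% and refilling: 198 × 0.82 + 44 × 0.18 = 170.28 ppm.
Deficit to target: 193 − 170.28 = 22.72 mg/L.
As CaCO₃: 22.72 mg/L × 878,120 L = 19,950 g; ÷ 50 g/eq ÷ 1 = 399 mol NaHCO₃.
Mass: 399 × 84 = 33,520 g.

33.5 kg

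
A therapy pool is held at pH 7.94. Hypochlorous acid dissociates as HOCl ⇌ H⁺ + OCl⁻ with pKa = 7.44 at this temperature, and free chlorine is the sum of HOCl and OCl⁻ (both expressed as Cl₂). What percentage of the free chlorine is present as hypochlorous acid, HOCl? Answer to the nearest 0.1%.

[OCl⁻]/[HOCl] = 10^(pH − pKa) = 10^(7.94 − 7.44) = 10^0.50 = 3.162.
Fraction as HOCl = 1 / (1 + 3.162) = 0.2403.

24.0%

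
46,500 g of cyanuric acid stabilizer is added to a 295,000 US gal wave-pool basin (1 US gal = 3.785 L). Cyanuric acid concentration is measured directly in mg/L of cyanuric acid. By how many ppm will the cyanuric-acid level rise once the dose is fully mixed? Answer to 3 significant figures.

Volume: 295,000 US gal × 3.785 L/gal = 1,116,575 L.
Rise: 46,500 g / 1,116,575 L × 1000 = 41.65 mg/L.

41.6 ppm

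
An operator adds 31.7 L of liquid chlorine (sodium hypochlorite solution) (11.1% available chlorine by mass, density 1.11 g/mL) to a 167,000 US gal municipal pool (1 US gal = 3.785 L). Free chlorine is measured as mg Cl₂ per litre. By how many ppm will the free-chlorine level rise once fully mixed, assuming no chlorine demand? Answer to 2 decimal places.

6.18 ppm

Volume: 167,000 US gal × 3.785 L/gal = 632,095 L.
Mass of solution: 31.7 L × 1000 mL/L × 1.11 g/mL = 35,190 g.
Available chlorine delivered: 35,190 g × 0.111 = 3906 g as Cl₂.
Concentration rise: 3906 g / 632,095 L = 6.179 mg/L = 6.18 ppm.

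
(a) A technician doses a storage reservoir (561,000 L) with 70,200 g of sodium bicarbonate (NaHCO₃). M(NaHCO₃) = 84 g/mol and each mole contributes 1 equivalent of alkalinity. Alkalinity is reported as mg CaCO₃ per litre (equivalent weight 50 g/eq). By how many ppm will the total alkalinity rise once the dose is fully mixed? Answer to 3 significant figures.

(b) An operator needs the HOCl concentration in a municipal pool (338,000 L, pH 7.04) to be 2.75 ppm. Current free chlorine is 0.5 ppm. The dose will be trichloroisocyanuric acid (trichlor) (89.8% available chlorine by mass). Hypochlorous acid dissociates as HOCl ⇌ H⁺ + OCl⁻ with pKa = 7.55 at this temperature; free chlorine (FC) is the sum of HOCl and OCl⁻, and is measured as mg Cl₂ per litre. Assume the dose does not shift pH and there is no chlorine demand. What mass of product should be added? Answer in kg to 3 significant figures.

(a) Moles of NaHCO₃: 70,200 g ÷ 84 g/mol = 835.7 mol → 835.7 eq of alkalinity.
(a) As CaCO₃: 835.7 eq × 50 g/eq = 41,790 g.
(a) Rise: 41,790 g / 561,000 L × 1000 = 74.48 mg/L.

(b) [OCl⁻]/[HOCl] = 10^(pH − pKa) = 10^(7.04 − 7.55) = 0.309; fraction as HOCl = 1/(1 + 0.309) = 0.7639.
(b) Free chlorine required for 2.75 ppm HOCl: 2.75 / 0.7639 = 3.6 ppm.
(b) FC to add: 3.6 − 0.5 = 3.1 mg/L as Cl₂.
(b) Cl₂ equivalent: 3.1 mg/L × 338,000 L = 1048 g.
(b) Product at 89.8% available Cl: 1048 / 0.898 = 1167 g.

(a) 74.5 ppm; (b) 1.17 kg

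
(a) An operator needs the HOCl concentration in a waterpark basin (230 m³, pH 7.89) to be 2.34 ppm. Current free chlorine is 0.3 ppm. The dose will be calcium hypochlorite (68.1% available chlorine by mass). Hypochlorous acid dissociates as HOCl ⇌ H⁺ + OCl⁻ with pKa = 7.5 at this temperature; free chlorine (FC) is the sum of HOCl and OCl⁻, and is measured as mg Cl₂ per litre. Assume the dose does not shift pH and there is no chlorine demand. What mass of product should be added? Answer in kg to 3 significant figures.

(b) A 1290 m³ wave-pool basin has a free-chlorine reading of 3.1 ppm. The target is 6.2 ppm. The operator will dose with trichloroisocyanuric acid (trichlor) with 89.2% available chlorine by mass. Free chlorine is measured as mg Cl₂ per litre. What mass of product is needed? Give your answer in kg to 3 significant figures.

(a) 2.63 kg; (b) 4.48 kg

(a) Volume: 230 m³ = 230,000 L.
(a) [OCl⁻]/[HOCl] = 10^(pH − pKa) = 10^(7.89 − 7.5) = 2.455; fraction as HOCl = 1/(1 + 2.455) = 0.2895.
(a) Free chlorine required for 2.34 ppm HOCl: 2.34 / 0.2895 = 8.084 ppm.
(a) FC to add: 8.084 − 0.3 = 7.784 mg/L as Cl₂.
(a) Cl₂ equivalent: 7.784 mg/L × 230,000 L = 1790 g.
(a) Product at 68.1% available Cl: 1790 / 0.681 = 2629 g.

(b) Volume: 1290 m³ = 1,290,000 L.
(b) Chlorine deficit: 6.2 − 3.1 = 3.1 ppm = 3.1 mg/L as Cl₂.
(b) Cl₂ equivalent needed: 3.1 mg/L × 1,290,000 L = 3,999,000 mg = 3999 g.
(b) Product at 89.2% available chlorine: 3999 / 0.892 = 4483 g.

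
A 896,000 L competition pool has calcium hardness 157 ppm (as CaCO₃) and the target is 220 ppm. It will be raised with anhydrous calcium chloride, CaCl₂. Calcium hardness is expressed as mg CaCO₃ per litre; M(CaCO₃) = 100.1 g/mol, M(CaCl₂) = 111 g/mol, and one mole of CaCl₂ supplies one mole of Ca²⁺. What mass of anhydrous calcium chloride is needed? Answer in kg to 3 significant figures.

Hardness to add: (220 − 157) = 63 mg/L as CaCO₃ × 896,000 L = 56,450 g as CaCO₃.
Moles of Ca²⁺ (1 mol Ca²⁺ ≡ 1 mol CaCO₃): 56,450 / 100.1 g/mol = 563.9 mol.
Mass of CaCl₂: 563.9 × 111 = 62,590 g.

62.6 kg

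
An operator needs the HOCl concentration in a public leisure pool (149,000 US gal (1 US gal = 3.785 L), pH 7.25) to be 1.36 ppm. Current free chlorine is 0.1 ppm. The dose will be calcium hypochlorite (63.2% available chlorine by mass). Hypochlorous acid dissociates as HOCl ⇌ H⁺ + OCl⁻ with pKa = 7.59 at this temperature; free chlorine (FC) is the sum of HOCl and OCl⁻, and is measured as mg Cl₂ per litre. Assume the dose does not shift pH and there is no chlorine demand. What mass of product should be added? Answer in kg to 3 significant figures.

1.68 kg

Volume: 149,000 US gal × 3.785 L/gal = 563,965 L.
[OCl⁻]/[HOCl] = 10^(pH − pKa) = 10^(7.25 − 7.59) = 0.4571; fraction as HOCl = 1/(1 + 0.4571) = 0.6863.
Free chlorine required for 1.36 ppm HOCl: 1.36 / 0.6863 = 1.982 ppm.
FC to add: 1.982 − 0.1 = 1.882 mg/L as Cl₂.
Cl₂ equivalent: 1.882 mg/L × 563,965 L = 1061 g.
Product at 63.2% available Cl: 1061 / 0.632 = 1679 g.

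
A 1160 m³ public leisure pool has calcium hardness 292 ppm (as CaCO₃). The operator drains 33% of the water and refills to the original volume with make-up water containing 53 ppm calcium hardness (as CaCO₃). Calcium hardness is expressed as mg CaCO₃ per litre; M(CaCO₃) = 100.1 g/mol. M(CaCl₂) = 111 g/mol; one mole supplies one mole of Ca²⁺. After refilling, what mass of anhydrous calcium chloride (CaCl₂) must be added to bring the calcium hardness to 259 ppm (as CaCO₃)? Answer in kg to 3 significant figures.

59.0 kg

Volume: 1160 m³ = 1,160,000 L.
After draining 33% and refilling: 292 × 0.67 + 53 × 0.33 = 213.13 ppm.
Deficit to target: 259 − 213.13 = 45.87 mg/L.
As CaCO₃: 45.87 mg/L × 1,160,000 L = 53,210 g; ÷ 100.1 = 531.6 mol Ca²⁺.
Mass: 531.6 × 111 = 59,000 g.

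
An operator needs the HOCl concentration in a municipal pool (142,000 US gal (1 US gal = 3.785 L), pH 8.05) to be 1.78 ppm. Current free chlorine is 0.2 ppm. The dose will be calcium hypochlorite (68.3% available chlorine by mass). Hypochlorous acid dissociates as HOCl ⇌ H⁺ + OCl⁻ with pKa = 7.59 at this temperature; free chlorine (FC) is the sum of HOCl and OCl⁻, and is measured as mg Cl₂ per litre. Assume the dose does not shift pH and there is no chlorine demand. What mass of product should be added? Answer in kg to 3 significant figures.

5.28 kg

Volume: 142,000 US gal × 3.785 L/gal = 537,470 L.
[OCl⁻]/[HOCl] = 10^(pH − pKa) = 10^(8.05 − 7.59) = 2.884; fraction as HOCl = 1/(1 + 2.884) = 0.2575.
Free chlorine required for 1.78 ppm HOCl: 1.78 / 0.2575 = 6.914 ppm.
FC to add: 6.914 − 0.2 = 6.714 mg/L as Cl₂.
Cl₂ equivalent: 6.714 mg/L × 537,470 L = 3608 g.
Product at 68.3% available Cl: 3608 / 0.683 = 5283 g.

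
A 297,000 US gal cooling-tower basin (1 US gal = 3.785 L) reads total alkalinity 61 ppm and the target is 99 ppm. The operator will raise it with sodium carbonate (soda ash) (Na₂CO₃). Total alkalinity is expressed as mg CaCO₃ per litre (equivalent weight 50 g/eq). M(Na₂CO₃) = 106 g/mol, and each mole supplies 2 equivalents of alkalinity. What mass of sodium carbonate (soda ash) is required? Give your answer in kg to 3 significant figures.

Volume: 297,000 US gal × 3.785 L/gal = 1,124,145 L.
Alkalinity to add: (99 − 61) = 38 mg/L as CaCO₃ × 1,124,145 L = 42,720 g as CaCO₃.
Equivalents: 42,720 g ÷ 50 g/eq = 854.4 eq.
Each mole of Na₂CO₃ supplies 2 eq, so 854.4 / 2 = 427.2 mol.
Mass: 427.2 mol × 106 g/mol = 45,280 g.

45.3 kg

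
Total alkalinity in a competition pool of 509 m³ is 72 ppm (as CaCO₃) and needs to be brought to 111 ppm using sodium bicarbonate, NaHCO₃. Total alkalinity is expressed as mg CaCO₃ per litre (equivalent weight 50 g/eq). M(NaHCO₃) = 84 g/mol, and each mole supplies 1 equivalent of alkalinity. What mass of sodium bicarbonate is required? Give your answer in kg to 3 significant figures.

33.3 kg

Volume: 509 m³ = 509,000 L.
Alkalinity to add: (111 − 72) = 39 mg/L as CaCO₃ × 509,000 L = 19,850 g as CaCO₃.
Equivalents: 19,850 g ÷ 50 g/eq = 397 eq.
NaHCO₃ supplies 1 eq per mole → 397 mol.
Mass: 397 mol × 84 g/mol = 33,350 g.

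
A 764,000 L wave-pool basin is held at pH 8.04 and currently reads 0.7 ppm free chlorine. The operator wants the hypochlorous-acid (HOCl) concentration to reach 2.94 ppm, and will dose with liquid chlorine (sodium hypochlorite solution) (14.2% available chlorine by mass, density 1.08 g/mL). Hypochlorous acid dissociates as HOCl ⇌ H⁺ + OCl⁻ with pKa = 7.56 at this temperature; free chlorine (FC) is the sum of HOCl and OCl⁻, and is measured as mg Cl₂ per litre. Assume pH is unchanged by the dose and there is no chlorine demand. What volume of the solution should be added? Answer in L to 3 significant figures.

[OCl⁻]/[HOCl] = 10^(pH − pKa) = 10^(8.04 − 7.56) = 3.02; fraction as HOCl = 1/(1 + 3.02) = 0.2488.
Free chlorine required for 2.94 ppm HOCl: 2.94 / 0.2488 = 11.82 ppm.
FC to add: 11.82 − 0.7 = 11.12 mg/L as Cl₂.
Cl₂ equivalent: 11.12 mg/L × 764,000 L = 8495 g.
Product at 14.2% available Cl: 8495 / 0.142 = 59,820 g.
Volume: 59,820 g ÷ 1.08 g/mL = 55,390 mL.

55.4 L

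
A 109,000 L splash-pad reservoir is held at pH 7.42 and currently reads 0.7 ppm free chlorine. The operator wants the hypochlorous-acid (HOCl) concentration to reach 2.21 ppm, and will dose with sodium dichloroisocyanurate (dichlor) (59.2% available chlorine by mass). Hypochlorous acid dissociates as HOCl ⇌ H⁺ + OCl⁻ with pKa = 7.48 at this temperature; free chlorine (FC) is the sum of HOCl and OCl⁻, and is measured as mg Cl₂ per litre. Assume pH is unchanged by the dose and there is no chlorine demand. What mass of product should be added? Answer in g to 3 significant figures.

632 g

[OCl⁻]/[HOCl] = 10^(pH − pKa) = 10^(7.42 − 7.48) = 0.871; fraction as HOCl = 1/(1 + 0.871) = 0.5345.
Free chlorine required for 2.21 ppm HOCl: 2.21 / 0.5345 = 4.135 ppm.
FC to add: 4.135 − 0.7 = 3.435 mg/L as Cl₂.
Cl₂ equivalent: 3.435 mg/L × 109,000 L = 374.4 g.
Product at 59.2% available Cl: 374.4 / 0.592 = 632.4 g.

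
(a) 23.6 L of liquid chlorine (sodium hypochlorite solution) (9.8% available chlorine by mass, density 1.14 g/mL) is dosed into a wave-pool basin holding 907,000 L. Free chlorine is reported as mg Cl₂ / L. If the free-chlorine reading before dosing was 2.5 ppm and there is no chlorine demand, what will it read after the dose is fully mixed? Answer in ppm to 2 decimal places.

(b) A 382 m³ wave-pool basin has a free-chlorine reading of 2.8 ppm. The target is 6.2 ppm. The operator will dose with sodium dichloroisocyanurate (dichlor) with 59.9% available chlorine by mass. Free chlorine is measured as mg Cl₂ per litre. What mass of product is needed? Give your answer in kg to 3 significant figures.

(a) Mass of solution: 23.6 L × 1000 mL/L × 1.14 g/mL = 26,900 g.
(a) Available chlorine delivered: 26,900 g × 0.098 = 2637 g as Cl₂.
(a) Concentration rise: 2637 g / 907,000 L = 2.907 mg/L = 2.91 ppm.
(a) Final FC: 2.5 + 2.91 = 5.41 ppm.

(b) Volume: 382 m³ = 382,000 L.
(b) Chlorine deficit: 6.2 − 2.8 = 3.4 ppm = 3.4 mg/L as Cl₂.
(b) Cl₂ equivalent needed: 3.4 mg/L × 382,000 L = 1,299,000 mg = 1299 g.
(b) Product at 59.9% available chlorine: 1299 / 0.599 = 2168 g.

(a) 5.41 ppm; (b) 2.17 kg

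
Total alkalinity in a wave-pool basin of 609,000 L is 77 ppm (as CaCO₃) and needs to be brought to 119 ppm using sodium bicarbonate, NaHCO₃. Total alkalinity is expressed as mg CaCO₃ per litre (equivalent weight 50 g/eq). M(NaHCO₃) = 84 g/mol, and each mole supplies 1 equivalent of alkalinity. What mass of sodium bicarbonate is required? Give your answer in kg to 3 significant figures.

Alkalinity to add: (119 − 77) = 42 mg/L as CaCO₃ × 609,000 L = 25,580 g as CaCO₃.
Equivalents: 25,580 g ÷ 50 g/eq = 511.6 eq.
NaHCO₃ supplies 1 eq per mole → 511.6 mol.
Mass: 511.6 mol × 84 g/mol = 42,970 g.

43.0 kg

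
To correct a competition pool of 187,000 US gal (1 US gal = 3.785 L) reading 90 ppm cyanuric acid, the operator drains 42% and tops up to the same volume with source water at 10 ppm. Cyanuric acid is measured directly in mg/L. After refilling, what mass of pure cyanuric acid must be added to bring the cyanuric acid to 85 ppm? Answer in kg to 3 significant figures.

Volume: 187,000 US gal × 3.785 L/gal = 707,795 L.
After draining 42% and refilling: 90 × 0.58 + 10 × 0.42 = 56.4 ppm.
Deficit to target: 85 − 56.4 = 28.6 mg/L.
Mass: 28.6 mg/L × 707,795 L = 20,240 g cyanuric acid.

20.2 kg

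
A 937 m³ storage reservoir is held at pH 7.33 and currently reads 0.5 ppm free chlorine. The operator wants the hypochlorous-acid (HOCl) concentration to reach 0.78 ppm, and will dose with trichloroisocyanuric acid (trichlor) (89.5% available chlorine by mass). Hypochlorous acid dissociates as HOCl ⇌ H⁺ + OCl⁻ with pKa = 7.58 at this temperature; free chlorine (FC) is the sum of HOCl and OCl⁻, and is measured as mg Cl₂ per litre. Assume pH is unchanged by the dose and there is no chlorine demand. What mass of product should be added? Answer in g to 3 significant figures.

752 g

Volume: 937 m³ = 937,000 L.
[OCl⁻]/[HOCl] = 10^(pH − pKa) = 10^(7.33 − 7.58) = 0.5623; fraction as HOCl = 1/(1 + 0.5623) = 0.6401.
Free chlorine required for 0.78 ppm HOCl: 0.78 / 0.6401 = 1.219 ppm.
FC to add: 1.219 − 0.5 = 0.7186 mg/L as Cl₂.
Cl₂ equivalent: 0.7186 mg/L × 937,000 L = 673.4 g.
Product at 89.5% available Cl: 673.4 / 0.895 = 752.3 g.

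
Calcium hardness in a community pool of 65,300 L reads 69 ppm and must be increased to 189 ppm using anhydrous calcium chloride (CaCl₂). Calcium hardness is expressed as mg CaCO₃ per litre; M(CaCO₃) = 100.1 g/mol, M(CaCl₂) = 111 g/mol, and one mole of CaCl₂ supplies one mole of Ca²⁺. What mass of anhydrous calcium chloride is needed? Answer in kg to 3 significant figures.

Hardness to add: (189 − 69) = 120 mg/L as CaCO₃ × 65,300 L = 7836 g as CaCO₃.
Moles of Ca²⁺ (1 mol Ca²⁺ ≡ 1 mol CaCO₃): 7836 / 100.1 g/mol = 78.28 mol.
Mass of CaCl₂: 78.28 × 111 = 8689 g.

8.69 kg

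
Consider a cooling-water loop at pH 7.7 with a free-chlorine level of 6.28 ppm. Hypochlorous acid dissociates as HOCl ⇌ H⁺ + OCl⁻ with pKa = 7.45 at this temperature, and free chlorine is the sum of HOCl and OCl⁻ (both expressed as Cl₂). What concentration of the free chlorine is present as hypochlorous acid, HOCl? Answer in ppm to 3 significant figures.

2.26 ppm

[OCl⁻]/[HOCl] = 10^(pH − pKa) = 10^(7.7 − 7.45) = 10^0.25 = 1.778.
Fraction as HOCl = 1 / (1 + 1.778) = 0.3599.
HOCl = 0.3599 × 6.28 ppm = 2.26 ppm.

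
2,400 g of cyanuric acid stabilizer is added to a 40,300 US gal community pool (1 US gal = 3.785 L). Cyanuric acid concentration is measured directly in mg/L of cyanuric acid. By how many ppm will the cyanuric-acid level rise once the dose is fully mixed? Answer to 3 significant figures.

Volume: 40,300 US gal × 3.785 L/gal = 152,536 L.
Rise: 2,400 g / 152,536 L × 1000 = 15.73 mg/L.

15.7 ppm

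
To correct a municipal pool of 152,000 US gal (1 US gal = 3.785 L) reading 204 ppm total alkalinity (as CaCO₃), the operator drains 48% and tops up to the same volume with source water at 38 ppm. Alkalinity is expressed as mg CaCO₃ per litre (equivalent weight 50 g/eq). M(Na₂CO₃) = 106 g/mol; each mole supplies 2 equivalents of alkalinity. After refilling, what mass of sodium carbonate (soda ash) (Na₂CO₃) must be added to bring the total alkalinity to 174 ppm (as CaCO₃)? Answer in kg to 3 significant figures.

30.3 kg

Volume: 152,000 US gal × 3.785 L/gal = 575,320 L.
After draining 48% and refilling: 204 × 0.52 + 38 × 0.48 = 124.32 ppm.
Deficit to target: 174 − 124.32 = 49.68 mg/L.
As CaCO₃: 49.68 mg/L × 575,320 L = 28,580 g; ÷ 50 g/eq ÷ 2 = 285.8 mol Na₂CO₃.
Mass: 285.8 × 106 = 30,300 g.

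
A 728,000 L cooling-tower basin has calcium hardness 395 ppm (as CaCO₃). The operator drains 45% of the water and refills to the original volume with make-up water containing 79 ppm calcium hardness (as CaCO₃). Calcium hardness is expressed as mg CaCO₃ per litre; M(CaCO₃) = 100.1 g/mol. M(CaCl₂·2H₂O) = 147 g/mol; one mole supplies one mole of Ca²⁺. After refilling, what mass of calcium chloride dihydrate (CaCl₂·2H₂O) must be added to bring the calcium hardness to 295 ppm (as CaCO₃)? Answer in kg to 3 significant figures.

After draining 45% and refilling: 395 × 0.55 + 79 × 0.45 = 252.8 ppm.
Deficit to target: 295 − 252.8 = 42.2 mg/L.
As CaCO₃: 42.2 mg/L × 728,000 L = 30,720 g; ÷ 100.1 = 306.9 mol Ca²⁺.
Mass: 306.9 × 147 = 45,120 g.

45.1 kg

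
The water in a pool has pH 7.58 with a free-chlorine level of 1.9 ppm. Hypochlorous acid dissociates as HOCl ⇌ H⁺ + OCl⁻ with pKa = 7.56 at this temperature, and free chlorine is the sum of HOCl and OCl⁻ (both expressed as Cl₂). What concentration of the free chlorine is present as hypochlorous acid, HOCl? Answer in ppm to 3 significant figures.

0.928 ppm

[OCl⁻]/[HOCl] = 10^(pH − pKa) = 10^(7.58 − 7.56) = 10^0.02 = 1.047.
Fraction as HOCl = 1 / (1 + 1.047) = 0.4885.
HOCl = 0.4885 × 1.9 ppm = 0.9281 ppm.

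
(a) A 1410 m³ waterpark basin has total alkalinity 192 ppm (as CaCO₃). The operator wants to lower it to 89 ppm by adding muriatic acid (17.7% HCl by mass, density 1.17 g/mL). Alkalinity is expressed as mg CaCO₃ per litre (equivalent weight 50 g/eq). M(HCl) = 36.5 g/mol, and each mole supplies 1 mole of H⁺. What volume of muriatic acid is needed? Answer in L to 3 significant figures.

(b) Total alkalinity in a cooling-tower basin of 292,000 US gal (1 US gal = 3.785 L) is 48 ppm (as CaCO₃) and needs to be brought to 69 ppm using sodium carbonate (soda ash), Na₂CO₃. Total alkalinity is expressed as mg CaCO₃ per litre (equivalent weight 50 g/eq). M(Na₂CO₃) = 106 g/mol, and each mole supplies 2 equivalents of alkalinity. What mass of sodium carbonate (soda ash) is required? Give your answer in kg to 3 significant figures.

(a) Volume: 1410 m³ = 1,410,000 L.
(a) Alkalinity to neutralize: (192 − 89) = 103 mg/L as CaCO₃ × 1,410,000 L = 145,200 g as CaCO₃.
(a) Equivalents of H⁺ required: 145,200 ÷ 50 g/eq = 2905 eq = 2905 mol HCl.
(a) Mass of HCl: 2905 × 36.5 = 106,000 g.
(a) Mass of 17.7% solution: 106,000 / 0.177 = 599,000 g.
(a) Volume: 599,000 g ÷ 1.17 g/mL = 511,900 mL.

(b) Volume: 292,000 US gal × 3.785 L/gal = 1,105,220 L.
(b) Alkalinity to add: (69 − 48) = 21 mg/L as CaCO₃ × 1,105,220 L = 23,210 g as CaCO₃.
(b) Equivalents: 23,210 g ÷ 50 g/eq = 464.2 eq.
(b) Each mole of Na₂CO₃ supplies 2 eq, so 464.2 / 2 = 232.1 mol.
(b) Mass: 232.1 mol × 106 g/mol = 24,600 g.

(a) 512 L; (b) 24.6 kg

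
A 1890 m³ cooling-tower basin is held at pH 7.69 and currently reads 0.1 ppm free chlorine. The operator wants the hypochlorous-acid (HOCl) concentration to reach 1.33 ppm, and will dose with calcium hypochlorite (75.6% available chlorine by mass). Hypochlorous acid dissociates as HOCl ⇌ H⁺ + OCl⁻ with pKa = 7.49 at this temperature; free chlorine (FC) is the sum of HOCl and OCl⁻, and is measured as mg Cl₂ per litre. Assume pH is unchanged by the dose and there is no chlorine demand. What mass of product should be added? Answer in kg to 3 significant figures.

8.34 kg

Volume: 1890 m³ = 1,890,000 L.
[OCl⁻]/[HOCl] = 10^(pH − pKa) = 10^(7.69 − 7.49) = 1.585; fraction as HOCl = 1/(1 + 1.585) = 0.3869.
Free chlorine required for 1.33 ppm HOCl: 1.33 / 0.3869 = 3.438 ppm.
FC to add: 3.438 − 0.1 = 3.338 mg/L as Cl₂.
Cl₂ equivalent: 3.338 mg/L × 1,890,000 L = 6309 g.
Product at 75.6% available Cl: 6309 / 0.756 = 8345 g.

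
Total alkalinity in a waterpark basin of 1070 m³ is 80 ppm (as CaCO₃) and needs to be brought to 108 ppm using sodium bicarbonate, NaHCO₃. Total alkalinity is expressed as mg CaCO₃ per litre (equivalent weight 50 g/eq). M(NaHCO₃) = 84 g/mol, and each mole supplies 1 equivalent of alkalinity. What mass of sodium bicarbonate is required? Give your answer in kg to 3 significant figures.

50.3 kg

Volume: 1070 m³ = 1,070,000 L.
Alkalinity to add: (108 − 80) = 28 mg/L as CaCO₃ × 1,070,000 L = 29,960 g as CaCO₃.
Equivalents: 29,960 g ÷ 50 g/eq = 599.2 eq.
NaHCO₃ supplies 1 eq per mole → 599.2 mol.
Mass: 599.2 mol × 84 g/mol = 50,330 g.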